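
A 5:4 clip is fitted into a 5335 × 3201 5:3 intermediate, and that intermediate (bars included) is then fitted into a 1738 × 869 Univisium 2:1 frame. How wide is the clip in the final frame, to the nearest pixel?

First fit — 5:4 into 5335×3201 spans the height: 4001.25 × 3201.00.
Second fit — the 5:3 canvas into 1738×869 spans the height: 1448.33 × 869.00 (×0.2715 from 5335×3201).
So the clip's width is 4001.25 × 0.2715 ≈ 1086.25.

1086 px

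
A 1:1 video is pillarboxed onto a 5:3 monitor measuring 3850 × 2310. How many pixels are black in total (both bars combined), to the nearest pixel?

Since 1.000 < 1.667, the video is height-limited.
That makes the image 2310.0000 px wide (2310 × 1/1).
Black = 3850 − 2310.0000 = 1540.0000 px.
That's 1540.0000 × 2310 ≈ 3557400 black pixels.

3557400 pixels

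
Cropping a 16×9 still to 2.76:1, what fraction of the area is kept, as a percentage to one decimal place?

The width stays; only height is cut (since 2.76:1 is wider than 16×9).
Area ratio = (1.778)/(2.760) = 64.41% retained.

64.4%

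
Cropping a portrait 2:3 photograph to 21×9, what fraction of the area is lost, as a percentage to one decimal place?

21×9 is wider than portrait 2:3, so the crop keeps the full width and trims the height.
(0.667)/(2.333) ≈ 0.286 of the area survives, leaving 71.43% discarded.

71.4%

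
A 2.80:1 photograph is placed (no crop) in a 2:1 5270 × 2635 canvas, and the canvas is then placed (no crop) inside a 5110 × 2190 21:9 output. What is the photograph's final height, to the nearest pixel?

1564 px

First fit — 2.80:1 into 5270×2635 spans the width: 5270.00 × 1882.14.
2:1 in 5110×2190: fills the height, so the intermediate becomes 4380.00 × 2190.00 — a scale of ×0.8311.
The photograph scales with it: height 1882.14 × 0.8311 ≈ 1564.29.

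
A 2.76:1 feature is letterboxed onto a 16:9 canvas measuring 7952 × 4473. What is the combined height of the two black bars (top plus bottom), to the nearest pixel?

1592 px

2.76:1 (2.760) > 16:9 (1.778), so the feature fills the width.
Content height = 7952 / 2.760 ≈ 2881.16 px.
Leftover height: 4473 − 2881.16 = 1591.84 px.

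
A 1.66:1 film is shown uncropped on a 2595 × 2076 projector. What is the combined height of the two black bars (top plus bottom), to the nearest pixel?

1.66:1 is wider than 5:4, so it spans the full width.
The film is 2595 / 1.660 ≈ 1563.25 px tall.
Leftover height: 2076 − 1563.25 = 512.75 px.

513 px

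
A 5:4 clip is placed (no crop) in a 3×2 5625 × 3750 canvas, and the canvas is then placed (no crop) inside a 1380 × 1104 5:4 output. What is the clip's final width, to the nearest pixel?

Inside the 5625×3750 canvas the clip is height-limited at 4687.50 × 3750.00.
The 3×2 canvas is width-limited in 1380×1104, giving 1380.00 × 920.00; scale factor 0.2453.
So the clip's width is 4687.50 × 0.2453 ≈ 1150.00.

1150 px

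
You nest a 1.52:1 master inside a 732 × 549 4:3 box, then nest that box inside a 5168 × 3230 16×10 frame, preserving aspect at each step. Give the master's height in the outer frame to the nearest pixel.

1.52:1 in 732×549: fills the width, so the master is 732.00 × 481.58.
The 4:3 canvas is height-limited in 5168×3230, giving 4306.67 × 3230.00; scale factor 5.8834.
The master scales with it: height 481.58 × 5.8834 ≈ 2833.33.

2833 px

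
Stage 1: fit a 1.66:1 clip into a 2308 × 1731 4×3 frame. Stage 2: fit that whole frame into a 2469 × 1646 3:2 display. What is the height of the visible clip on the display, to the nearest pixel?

1322 px

First fit — 1.66:1 into 2308×1731 spans the width: 2308.00 × 1390.36.
4×3 in 2469×1646: fills the height, so the intermediate becomes 2194.67 × 1646.00 — a scale of ×0.9509.
So the clip's height is 1390.36 × 0.9509 ≈ 1322.09.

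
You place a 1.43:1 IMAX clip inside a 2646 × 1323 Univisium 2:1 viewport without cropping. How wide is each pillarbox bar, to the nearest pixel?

Since 1.430 < 2.000, the clip is height-limited.
The clip is 1323 × 1.430 ≈ 1891.89 px wide.
2646 − 1891.89 = 754.11 px of bars (377.06 each).

377 px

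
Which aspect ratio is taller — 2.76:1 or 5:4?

2.76 and 5:4 = 1.25; 2.76 > 1.25. The smaller width-to-height ratio is the taller frame.

5:4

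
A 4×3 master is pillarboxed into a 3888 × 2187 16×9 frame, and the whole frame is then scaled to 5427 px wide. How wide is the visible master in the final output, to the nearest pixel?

In the 3888×2187 frame the master fills the height: width = 2187 × 4/3 ≈ 2916.00 px.
The frame scales by 5427/3888 = 1.3958; 2916.00 × 1.3958 ≈ 4070.25 px.

4070 px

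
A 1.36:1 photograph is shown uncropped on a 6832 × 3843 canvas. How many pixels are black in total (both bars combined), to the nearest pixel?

6170013 pixels

1.36:1 (1.360) < 16×9 (1.778), so the photograph fills the height.
Content width = 3843 × 1.360 ≈ 5226.4800 px.
Leftover width: 6832 − 5226.4800 = 1605.5200 px.
Bar area = 1605.5200 × 3843 ≈ 6170013 px.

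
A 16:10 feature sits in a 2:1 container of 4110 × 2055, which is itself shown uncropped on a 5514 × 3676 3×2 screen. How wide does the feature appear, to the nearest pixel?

4411 px

16:10 in 4110×2055: fills the height, so the feature is 3288.00 × 2055.00.
2:1 in 5514×3676: fills the width, so the intermediate becomes 5514.00 × 2757.00 — a scale of ×1.3416.
The feature scales with it: width 3288.00 × 1.3416 ≈ 4411.20.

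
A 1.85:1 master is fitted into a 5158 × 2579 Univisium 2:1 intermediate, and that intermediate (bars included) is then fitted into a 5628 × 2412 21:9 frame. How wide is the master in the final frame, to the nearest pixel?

4462 px

First fit — 1.85:1 into 5158×2579 spans the height: 4771.15 × 2579.00.
Univisium 2:1 in 5628×2412: fills the height, so the intermediate becomes 4824.00 × 2412.00 — a scale of ×0.9352.
So the master's width is 4771.15 × 0.9352 ≈ 4462.20.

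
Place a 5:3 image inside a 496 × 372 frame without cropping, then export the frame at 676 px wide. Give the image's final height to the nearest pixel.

406 px

In the 496×372 frame the image fills the width: height = 496 × 3/5 ≈ 297.60 px.
The frame scales by 676/496 = 1.3629; 297.60 × 1.3629 ≈ 405.60 px.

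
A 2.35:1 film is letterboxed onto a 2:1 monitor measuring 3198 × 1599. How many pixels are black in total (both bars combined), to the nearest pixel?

2.35:1 (2.350) > 2:1 (2.000), so the film fills the width.
Content height = 3198 / 2.350 ≈ 1360.8511 px.
Leftover height: 1599 − 1360.8511 = 238.1489 px.
That's 238.1489 × 3198 ≈ 761600 black pixels.

761600 pixels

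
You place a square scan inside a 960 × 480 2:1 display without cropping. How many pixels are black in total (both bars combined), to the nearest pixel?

Since 1.000 < 2.000, the scan is height-limited.
Content width = 480 × 1/1 ≈ 480.0000 px.
Leftover width: 960 − 480.0000 = 480.0000 px.
Bar area = 480.0000 × 480 ≈ 230400 px.

230400 pixels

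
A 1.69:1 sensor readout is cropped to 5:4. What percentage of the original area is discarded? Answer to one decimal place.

26.0%

Going from 1.69:1 to 5:4 means cutting width while keeping height.
(1.250)/(1.690) ≈ 0.740 of the area survives, leaving 26.04% discarded.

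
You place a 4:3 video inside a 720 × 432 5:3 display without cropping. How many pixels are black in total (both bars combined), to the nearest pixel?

62208 pixels

4:3 is narrower than 5:3, so it spans the full height.
That makes the image 576.0000 px wide (432 × 4/3).
Black = 720 − 576.0000 = 144.0000 px.
Bar area = 144.0000 × 432 ≈ 62208 px.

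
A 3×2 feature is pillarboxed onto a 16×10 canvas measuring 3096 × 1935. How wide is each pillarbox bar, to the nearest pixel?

3×2 is narrower than 16×10, so it spans the full height.
That makes the image 2902.50 px wide (1935 × 3/2).
Black = 3096 − 2902.50 = 193.50 px, or 96.75 per bar.

97 px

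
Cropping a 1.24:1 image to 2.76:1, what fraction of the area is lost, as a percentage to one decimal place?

2.76:1 is wider than 1.24:1, so the crop keeps the full width and trims the height.
(1.240)/(2.760) ≈ 0.449 of the area survives, leaving 55.07% discarded.

55.1%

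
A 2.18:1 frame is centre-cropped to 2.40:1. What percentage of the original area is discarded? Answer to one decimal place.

Going from 2.18:1 to 2.40:1 means cutting height while keeping width.
(2.180)/(2.400) ≈ 0.908 of the area survives, leaving 9.17% discarded.

9.2%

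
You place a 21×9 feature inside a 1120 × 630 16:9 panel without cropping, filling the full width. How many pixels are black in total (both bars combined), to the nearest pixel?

That makes the image 480.0000 px tall (1120 × 9/21).
630 − 480.0000 = 150.0000 px of bars.
That's 150.0000 × 1120 ≈ 168000 black pixels.

168000 pixels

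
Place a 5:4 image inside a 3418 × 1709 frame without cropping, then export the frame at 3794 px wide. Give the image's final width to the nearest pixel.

At 3418×1709 the image is height-limited, so width = 1709 × 5/4 ≈ 2136.25 px.
The frame scales by 3794/3418 = 1.1100; 2136.25 × 1.1100 ≈ 2371.25 px.

2371 px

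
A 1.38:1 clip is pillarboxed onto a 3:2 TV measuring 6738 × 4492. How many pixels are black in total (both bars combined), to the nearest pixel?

Since 1.380 < 1.500, the clip is height-limited.
Content width = 4492 × 1.380 ≈ 6198.9600 px.
6738 − 6198.9600 = 539.0400 px of bars.
That's 539.0400 × 4492 ≈ 2421368 black pixels.

2421368 pixels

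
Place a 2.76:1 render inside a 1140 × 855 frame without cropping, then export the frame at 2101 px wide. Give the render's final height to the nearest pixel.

761 px

At 1140×855 the render is width-limited, so height = 1140 / 2.760 ≈ 413.04 px.
The frame scales by 2101/1140 = 1.8430; 413.04 × 1.8430 ≈ 761.23 px.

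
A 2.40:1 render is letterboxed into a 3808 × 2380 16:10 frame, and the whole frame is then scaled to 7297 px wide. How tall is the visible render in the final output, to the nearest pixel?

In the 3808×2380 frame the render fills the width: height = 3808 / 2.400 ≈ 1586.67 px.
The frame scales by 7297/3808 = 1.9162; 1586.67 × 1.9162 ≈ 3040.42 px.

3040 px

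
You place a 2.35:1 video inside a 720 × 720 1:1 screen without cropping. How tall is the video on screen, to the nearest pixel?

306 px

2.35:1 is wider than 1:1, so it spans the full width.
That makes the image 306.38 px tall (720 / 2.350).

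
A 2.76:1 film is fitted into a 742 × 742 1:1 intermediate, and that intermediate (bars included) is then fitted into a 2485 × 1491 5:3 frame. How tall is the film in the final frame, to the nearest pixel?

540 px

2.76:1 in 742×742: fills the width, so the film is 742.00 × 268.84.
The 1:1 canvas is height-limited in 2485×1491, giving 1491.00 × 1491.00; scale factor 2.0094.
The film scales with it: height 268.84 × 2.0094 ≈ 540.22.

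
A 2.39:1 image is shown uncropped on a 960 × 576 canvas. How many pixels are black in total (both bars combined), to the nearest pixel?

2.39:1 (2.390) > 5:3 (1.667), so the image fills the width.
That makes the image 401.6736 px tall (960 / 2.390).
576 − 401.6736 = 174.3264 px of bars.
Bar area = 174.3264 × 960 ≈ 167353 px.

167353 pixels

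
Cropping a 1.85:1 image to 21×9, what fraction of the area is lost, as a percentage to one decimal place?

Going from 1.85:1 to 21×9 means cutting height while keeping width.
(1.850)/(2.333) ≈ 0.793 of the area survives, leaving 20.71% discarded.

20.7%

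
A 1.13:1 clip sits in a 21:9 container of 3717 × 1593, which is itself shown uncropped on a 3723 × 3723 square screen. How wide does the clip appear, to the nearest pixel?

First fit — 1.13:1 into 3717×1593 spans the height: 1800.09 × 1593.00.
The 21:9 canvas is width-limited in 3723×3723, giving 3723.00 × 1595.57; scale factor 1.0016.
The clip scales with it: width 1800.09 × 1.0016 ≈ 1803.00.

1803 px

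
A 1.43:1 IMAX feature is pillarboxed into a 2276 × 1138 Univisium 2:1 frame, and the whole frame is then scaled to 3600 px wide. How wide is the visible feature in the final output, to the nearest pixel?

2574 px

In the 2276×1138 frame the feature fills the height: width = 1138 × 1.430 ≈ 1627.34 px.
The frame scales by 3600/2276 = 1.5817; 1627.34 × 1.5817 ≈ 2574.00 px.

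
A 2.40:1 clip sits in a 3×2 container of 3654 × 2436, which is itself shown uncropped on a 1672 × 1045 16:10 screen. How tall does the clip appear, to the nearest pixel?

653 px

Inside the 3654×2436 canvas the clip is width-limited at 3654.00 × 1522.50.
3×2 in 1672×1045: fills the height, so the intermediate becomes 1567.50 × 1045.00 — a scale of ×0.4290.
So the clip's height is 1522.50 × 0.4290 ≈ 653.12.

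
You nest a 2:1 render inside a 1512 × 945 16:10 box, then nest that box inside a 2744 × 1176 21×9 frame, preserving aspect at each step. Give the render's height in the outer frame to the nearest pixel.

941 px

2:1 in 1512×945: fills the width, so the render is 1512.00 × 756.00.
16:10 in 2744×1176: fills the height, so the intermediate becomes 1881.60 × 1176.00 — a scale of ×1.2444.
The render scales with it: height 756.00 × 1.2444 ≈ 940.80.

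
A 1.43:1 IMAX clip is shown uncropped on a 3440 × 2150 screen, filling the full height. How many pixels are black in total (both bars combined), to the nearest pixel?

785825 pixels

Content width = 2150 × 1.430 ≈ 3074.5000 px.
Leftover width: 3440 − 3074.5000 = 365.5000 px.
Across the 2150-px span: 365.5000 × 2150 ≈ 785825 px.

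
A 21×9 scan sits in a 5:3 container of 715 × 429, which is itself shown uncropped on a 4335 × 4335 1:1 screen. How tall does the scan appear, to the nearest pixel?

1858 px

Inside the 715×429 canvas the scan is width-limited at 715.00 × 306.43.
5:3 in 4335×4335: fills the width, so the intermediate becomes 4335.00 × 2601.00 — a scale of ×6.0629.
The scan scales with it: height 306.43 × 6.0629 ≈ 1857.86.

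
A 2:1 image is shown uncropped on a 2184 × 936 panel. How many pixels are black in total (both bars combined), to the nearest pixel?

2:1 (2.000) < 21×9 (2.333), so the image fills the height.
That makes the image 1872.0000 px wide (936 × 2/1).
2184 − 1872.0000 = 312.0000 px of bars.
Across the 936-px span: 312.0000 × 936 ≈ 292032 px.

292032 pixels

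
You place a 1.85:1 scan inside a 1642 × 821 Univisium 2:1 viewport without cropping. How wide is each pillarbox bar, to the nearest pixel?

62 px

1.85:1 is narrower than Univisium 2:1, so it spans the full height.
That makes the image 1518.85 px wide (821 × 1.850).
Leftover width: 1642 − 1518.85 = 123.15 px → 61.58 each side.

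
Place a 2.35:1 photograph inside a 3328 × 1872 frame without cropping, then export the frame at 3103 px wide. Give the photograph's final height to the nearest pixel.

At 3328×1872 the photograph is width-limited, so height = 3328 / 2.350 ≈ 1416.17 px.
The frame scales by 3103/3328 = 0.9324; 1416.17 × 0.9324 ≈ 1320.43 px.

1320 px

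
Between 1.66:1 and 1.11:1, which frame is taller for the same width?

1.11:1

1.66 and 1.11; 1.66 > 1.11. The smaller width-to-height ratio is the taller frame.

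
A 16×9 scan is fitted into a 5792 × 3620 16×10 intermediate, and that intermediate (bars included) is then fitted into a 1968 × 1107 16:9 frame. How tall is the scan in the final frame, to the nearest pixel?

996 px

Inside the 5792×3620 canvas the scan is width-limited at 5792.00 × 3258.00.
Second fit — the 16×10 canvas into 1968×1107 spans the height: 1771.20 × 1107.00 (×0.3058 from 5792×3620).
The scan scales with it: height 3258.00 × 0.3058 ≈ 996.30.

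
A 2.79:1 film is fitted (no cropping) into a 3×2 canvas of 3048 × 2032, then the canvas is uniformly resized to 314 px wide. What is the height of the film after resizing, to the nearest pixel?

113 px

Fitted into 3048×2032, the film spans the width; its height is 3048 / 2.790 ≈ 1092.47 px.
The frame scales by 314/3048 = 0.1030; 1092.47 × 0.1030 ≈ 112.54 px.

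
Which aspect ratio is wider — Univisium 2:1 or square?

Univisium 2:1 = 2 and square = 1; 2 > 1.

Univisium 2:1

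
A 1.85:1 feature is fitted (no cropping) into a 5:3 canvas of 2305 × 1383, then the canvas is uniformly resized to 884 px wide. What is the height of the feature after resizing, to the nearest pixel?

478 px

Fitted into 2305×1383, the feature spans the width; its height is 2305 / 1.850 ≈ 1245.95 px.
Scaling 2305 → 884 is ×0.3835, so the height becomes 1245.95 × 0.3835 ≈ 477.84 px.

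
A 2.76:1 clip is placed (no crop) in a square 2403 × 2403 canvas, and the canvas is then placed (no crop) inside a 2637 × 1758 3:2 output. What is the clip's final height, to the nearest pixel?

637 px

First fit — 2.76:1 into 2403×2403 spans the width: 2403.00 × 870.65.
square in 2637×1758: fills the height, so the intermediate becomes 1758.00 × 1758.00 — a scale of ×0.7316.
Applying the same ×0.7316: 870.65 → 636.96.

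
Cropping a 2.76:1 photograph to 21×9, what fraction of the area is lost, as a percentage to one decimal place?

21×9 is narrower than 2.76:1, so the crop keeps the full height and trims the width.
Area ratio = (2.333)/(2.760) = 84.54%; the remaining 15.46% is cropped out.

15.5%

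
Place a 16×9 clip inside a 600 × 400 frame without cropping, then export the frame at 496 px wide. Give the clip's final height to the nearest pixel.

In the 600×400 frame the clip fills the width: height = 600 × 9/16 ≈ 337.50 px.
Scaling 600 → 496 is ×0.8267, so the height becomes 337.50 × 0.8267 ≈ 279.00 px.

279 px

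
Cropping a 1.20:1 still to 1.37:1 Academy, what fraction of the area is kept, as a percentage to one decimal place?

87.6%

1.37:1 Academy is wider than 1.20:1, so the crop keeps the full width and trims the height.
Area ratio = (1.200)/(1.370) = 87.59% retained.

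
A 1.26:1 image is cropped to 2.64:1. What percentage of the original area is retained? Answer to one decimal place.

2.64:1 is wider than 1.26:1, so the crop keeps the full width and trims the height.
Area ratio = (1.260)/(2.640) = 47.73% retained.

47.7%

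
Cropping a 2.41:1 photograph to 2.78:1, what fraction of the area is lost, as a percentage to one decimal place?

The width stays; only height is cut (since 2.78:1 is wider than 2.41:1).
Fraction kept = (2.410)/(2.780) ≈ 86.69%, so 13.31% is lost.

13.3%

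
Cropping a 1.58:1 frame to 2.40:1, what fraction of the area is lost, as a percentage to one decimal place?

2.40:1 is wider than 1.58:1, so the crop keeps the full width and trims the height.
(1.580)/(2.400) ≈ 0.658 of the area survives, leaving 34.17% discarded.

34.2%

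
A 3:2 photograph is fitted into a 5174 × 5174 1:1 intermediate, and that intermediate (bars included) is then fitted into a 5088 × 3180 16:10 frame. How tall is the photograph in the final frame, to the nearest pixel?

3:2 in 5174×5174: fills the width, so the photograph is 5174.00 × 3449.33.
1:1 in 5088×3180: fills the height, so the intermediate becomes 3180.00 × 3180.00 — a scale of ×0.6146.
So the photograph's height is 3449.33 × 0.6146 ≈ 2120.00.

2120 px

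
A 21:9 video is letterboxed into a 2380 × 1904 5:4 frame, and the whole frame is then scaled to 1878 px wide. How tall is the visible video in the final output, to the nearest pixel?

805 px

Fitted into 2380×1904, the video spans the width; its height is 2380 × 9/21 ≈ 1020.00 px.
Scaling 2380 → 1878 is ×0.7891, so the height becomes 1020.00 × 0.7891 ≈ 804.86 px.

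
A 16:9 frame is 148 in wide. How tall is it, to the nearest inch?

83 in

Height = 148 / 16 × 9 = 83.25.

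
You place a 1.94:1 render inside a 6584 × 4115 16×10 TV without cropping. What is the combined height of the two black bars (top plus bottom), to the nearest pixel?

1.94:1 (1.940) > 16×10 (1.600), so the render fills the width.
That makes the image 3393.81 px tall (6584 / 1.940).
Leftover height: 4115 − 3393.81 = 721.19 px.

721 px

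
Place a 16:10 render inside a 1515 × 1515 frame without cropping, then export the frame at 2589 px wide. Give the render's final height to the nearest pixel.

At 1515×1515 the render is width-limited, so height = 1515 × 10/16 ≈ 946.88 px.
Scaling 1515 → 2589 is ×1.7089, so the height becomes 946.88 × 1.7089 ≈ 1618.12 px.

1618 px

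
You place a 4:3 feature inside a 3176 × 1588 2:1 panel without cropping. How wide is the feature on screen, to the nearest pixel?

4:3 is narrower than 2:1, so it spans the full height.
Content width = 1588 × 4/3 ≈ 2117.33 px.

2117 px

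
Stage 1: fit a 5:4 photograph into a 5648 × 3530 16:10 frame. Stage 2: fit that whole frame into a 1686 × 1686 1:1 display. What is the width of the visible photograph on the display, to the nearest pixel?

1317 px

First fit — 5:4 into 5648×3530 spans the height: 4412.50 × 3530.00.
Second fit — the 16:10 canvas into 1686×1686 spans the width: 1686.00 × 1053.75 (×0.2985 from 5648×3530).
The photograph scales with it: width 4412.50 × 0.2985 ≈ 1317.19.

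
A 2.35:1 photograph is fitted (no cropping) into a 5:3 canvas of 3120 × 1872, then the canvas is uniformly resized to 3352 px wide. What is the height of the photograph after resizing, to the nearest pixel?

Fitted into 3120×1872, the photograph spans the width; its height is 3120 / 2.350 ≈ 1327.66 px.
Resizing to 3352 px wide multiplies everything by 1.0744: 1327.66 → 1426.38 px.

1426 px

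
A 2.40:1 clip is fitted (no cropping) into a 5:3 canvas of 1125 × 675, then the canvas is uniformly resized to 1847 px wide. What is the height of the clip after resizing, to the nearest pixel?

Fitted into 1125×675, the clip spans the width; its height is 1125 / 2.400 ≈ 468.75 px.
Resizing to 1847 px wide multiplies everything by 1.6418: 468.75 → 769.58 px.

770 px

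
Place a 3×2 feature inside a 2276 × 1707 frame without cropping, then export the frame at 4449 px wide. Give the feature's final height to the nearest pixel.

2966 px

In the 2276×1707 frame the feature fills the width: height = 2276 × 2/3 ≈ 1517.33 px.
The frame scales by 4449/2276 = 1.9547; 1517.33 × 1.9547 ≈ 2966.00 px.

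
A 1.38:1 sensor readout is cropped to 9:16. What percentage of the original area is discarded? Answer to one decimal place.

59.2%

9:16 is narrower than 1.38:1, so the crop keeps the full height and trims the width.
Fraction kept = (0.562)/(1.380) ≈ 40.76%, so 59.24% is lost.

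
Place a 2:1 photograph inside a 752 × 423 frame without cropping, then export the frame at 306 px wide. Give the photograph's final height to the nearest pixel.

Fitted into 752×423, the photograph spans the width; its height is 752 × 1/2 ≈ 376.00 px.
The frame scales by 306/752 = 0.4069; 376.00 × 0.4069 ≈ 153.00 px.

153 px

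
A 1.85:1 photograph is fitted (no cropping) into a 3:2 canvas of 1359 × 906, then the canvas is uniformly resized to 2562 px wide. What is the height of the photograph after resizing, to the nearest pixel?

1385 px

Fitted into 1359×906, the photograph spans the width; its height is 1359 / 1.850 ≈ 734.59 px.
Scaling 1359 → 2562 is ×1.8852, so the height becomes 734.59 × 1.8852 ≈ 1384.86 px.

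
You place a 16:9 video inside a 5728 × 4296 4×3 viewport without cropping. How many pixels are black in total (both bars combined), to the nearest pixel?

16:9 (1.778) > 4×3 (1.333), so the video fills the width.
The video is 5728 × 9/16 ≈ 3222.0000 px tall.
4296 − 3222.0000 = 1074.0000 px of bars.
That's 1074.0000 × 5728 ≈ 6151872 black pixels.

6151872 pixels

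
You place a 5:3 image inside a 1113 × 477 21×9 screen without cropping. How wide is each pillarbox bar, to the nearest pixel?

5:3 (1.667) < 21×9 (2.333), so the image fills the height.
That makes the image 795.00 px wide (477 × 5/3).
Black = 1113 − 795.00 = 318.00 px, or 159.00 per bar.

159 px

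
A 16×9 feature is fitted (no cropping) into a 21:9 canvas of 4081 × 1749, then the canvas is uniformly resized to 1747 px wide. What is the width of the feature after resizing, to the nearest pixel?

1331 px

In the 4081×1749 frame the feature fills the height: width = 1749 × 16/9 ≈ 3109.33 px.
Scaling 4081 → 1747 is ×0.4281, so the width becomes 3109.33 × 0.4281 ≈ 1331.05 px.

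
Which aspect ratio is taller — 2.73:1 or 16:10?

16:10

2.73 and 16:10 = 1.6; 2.73 > 1.6. The smaller width-to-height ratio is the taller frame.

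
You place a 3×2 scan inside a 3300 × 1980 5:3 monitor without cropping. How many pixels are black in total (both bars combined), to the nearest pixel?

653400 pixels

3×2 (1.500) < 5:3 (1.667), so the scan fills the height.
Content width = 1980 × 3/2 ≈ 2970.0000 px.
Leftover width: 3300 − 2970.0000 = 330.0000 px.
Bar area = 330.0000 × 1980 ≈ 653400 px.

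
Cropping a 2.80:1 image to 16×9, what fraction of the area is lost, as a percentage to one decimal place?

36.5%

The height stays; only width is cut (since 16×9 is narrower than 2.80:1).
(1.778)/(2.800) ≈ 0.635 of the area survives, leaving 36.51% discarded.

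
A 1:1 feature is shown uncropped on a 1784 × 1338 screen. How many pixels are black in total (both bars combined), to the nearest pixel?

596748 pixels

1:1 (1.000) < 4:3 (1.333), so the feature fills the height.
The feature is 1338 × 1/1 ≈ 1338.0000 px wide.
Leftover width: 1784 − 1338.0000 = 446.0000 px.
Bar area = 446.0000 × 1338 ≈ 596748 px.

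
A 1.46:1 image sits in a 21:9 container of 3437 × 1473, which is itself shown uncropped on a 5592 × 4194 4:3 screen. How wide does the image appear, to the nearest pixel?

First fit — 1.46:1 into 3437×1473 spans the height: 2150.58 × 1473.00.
The 21:9 canvas is width-limited in 5592×4194, giving 5592.00 × 2396.57; scale factor 1.6270.
The image scales with it: width 2150.58 × 1.6270 ≈ 3498.99.

3499 px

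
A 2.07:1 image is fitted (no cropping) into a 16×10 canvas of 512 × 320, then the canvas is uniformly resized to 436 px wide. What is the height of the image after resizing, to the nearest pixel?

At 512×320 the image is width-limited, so height = 512 / 2.070 ≈ 247.34 px.
Scaling 512 → 436 is ×0.8516, so the height becomes 247.34 × 0.8516 ≈ 210.63 px.

211 px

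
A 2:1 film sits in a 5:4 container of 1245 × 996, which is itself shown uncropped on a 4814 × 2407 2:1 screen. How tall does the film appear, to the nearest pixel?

1504 px

Inside the 1245×996 canvas the film is width-limited at 1245.00 × 622.50.
Second fit — the 5:4 canvas into 4814×2407 spans the height: 3008.75 × 2407.00 (×2.4167 from 1245×996).
So the film's height is 622.50 × 2.4167 ≈ 1504.38.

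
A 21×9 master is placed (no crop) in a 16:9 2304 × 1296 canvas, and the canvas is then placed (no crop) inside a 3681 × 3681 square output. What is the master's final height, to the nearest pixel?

21×9 in 2304×1296: fills the width, so the master is 2304.00 × 987.43.
16:9 in 3681×3681: fills the width, so the intermediate becomes 3681.00 × 2070.56 — a scale of ×1.5977.
So the master's height is 987.43 × 1.5977 ≈ 1577.57.

1578 px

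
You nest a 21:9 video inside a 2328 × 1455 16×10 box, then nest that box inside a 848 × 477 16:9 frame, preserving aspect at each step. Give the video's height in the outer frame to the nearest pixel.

First fit — 21:9 into 2328×1455 spans the width: 2328.00 × 997.71.
Second fit — the 16×10 canvas into 848×477 spans the height: 763.20 × 477.00 (×0.3278 from 2328×1455).
The video scales with it: height 997.71 × 0.3278 ≈ 327.09.

327 px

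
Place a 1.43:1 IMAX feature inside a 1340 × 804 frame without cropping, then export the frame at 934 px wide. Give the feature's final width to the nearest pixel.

801 px

At 1340×804 the feature is height-limited, so width = 804 × 1.430 ≈ 1149.72 px.
Scaling 1340 → 934 is ×0.6970, so the width becomes 1149.72 × 0.6970 ≈ 801.37 px.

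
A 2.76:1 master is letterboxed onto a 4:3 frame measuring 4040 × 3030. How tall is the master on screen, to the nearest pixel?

2.76:1 is wider than 4:3, so it spans the full width.
The master is 4040 / 2.760 ≈ 1463.77 px tall.

1464 px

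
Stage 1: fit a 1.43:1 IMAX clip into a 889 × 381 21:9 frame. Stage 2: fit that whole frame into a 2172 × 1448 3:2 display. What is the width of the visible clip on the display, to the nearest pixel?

1331 px

First fit — 1.43:1 IMAX into 889×381 spans the height: 544.83 × 381.00.
21:9 in 2172×1448: fills the width, so the intermediate becomes 2172.00 × 930.86 — a scale of ×2.4432.
The clip scales with it: width 544.83 × 2.4432 ≈ 1331.13.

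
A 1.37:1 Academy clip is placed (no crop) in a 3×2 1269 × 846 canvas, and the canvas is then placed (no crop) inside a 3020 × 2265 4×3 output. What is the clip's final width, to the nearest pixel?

2758 px

First fit — 1.37:1 Academy into 1269×846 spans the height: 1159.02 × 846.00.
Second fit — the 3×2 canvas into 3020×2265 spans the width: 3020.00 × 2013.33 (×2.3798 from 1269×846).
So the clip's width is 1159.02 × 2.3798 ≈ 2758.27.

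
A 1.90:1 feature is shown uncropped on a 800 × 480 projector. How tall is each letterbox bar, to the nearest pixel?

Since 1.900 > 1.667, the feature is width-limited.
Content height = 800 / 1.900 ≈ 421.05 px.
Leftover height: 480 − 421.05 = 58.95 px → 29.47 each side.

29 px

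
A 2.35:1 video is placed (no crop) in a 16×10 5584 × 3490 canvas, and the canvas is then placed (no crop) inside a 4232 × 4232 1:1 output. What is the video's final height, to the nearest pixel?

First fit — 2.35:1 into 5584×3490 spans the width: 5584.00 × 2376.17.
16×10 in 4232×4232: fills the width, so the intermediate becomes 4232.00 × 2645.00 — a scale of ×0.7579.
Applying the same ×0.7579: 2376.17 → 1800.85.

1801 px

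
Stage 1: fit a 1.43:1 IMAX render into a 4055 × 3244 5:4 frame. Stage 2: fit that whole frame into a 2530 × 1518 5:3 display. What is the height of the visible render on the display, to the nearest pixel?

1327 px

Inside the 4055×3244 canvas the render is width-limited at 4055.00 × 2835.66.
5:4 in 2530×1518: fills the height, so the intermediate becomes 1897.50 × 1518.00 — a scale of ×0.4679.
So the render's height is 2835.66 × 0.4679 ≈ 1326.92.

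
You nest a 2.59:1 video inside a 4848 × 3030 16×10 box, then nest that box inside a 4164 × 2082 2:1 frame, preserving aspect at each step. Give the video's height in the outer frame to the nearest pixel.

Inside the 4848×3030 canvas the video is width-limited at 4848.00 × 1871.81.
16×10 in 4164×2082: fills the height, so the intermediate becomes 3331.20 × 2082.00 — a scale of ×0.6871.
So the video's height is 1871.81 × 0.6871 ≈ 1286.18.

1286 px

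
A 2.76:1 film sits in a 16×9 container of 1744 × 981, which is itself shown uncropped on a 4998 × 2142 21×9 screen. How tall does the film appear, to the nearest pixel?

2.76:1 in 1744×981: fills the width, so the film is 1744.00 × 631.88.
The 16×9 canvas is height-limited in 4998×2142, giving 3808.00 × 2142.00; scale factor 2.1835.
The film scales with it: height 631.88 × 2.1835 ≈ 1379.71.

1380 px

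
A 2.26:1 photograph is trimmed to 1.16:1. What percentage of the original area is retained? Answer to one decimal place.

Going from 2.26:1 to 1.16:1 means cutting width while keeping height.
Area ratio = (1.160)/(2.260) = 51.33% retained.

51.3%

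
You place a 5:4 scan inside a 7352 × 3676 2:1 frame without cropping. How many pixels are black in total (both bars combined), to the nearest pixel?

Since 1.250 < 2.000, the scan is height-limited.
That makes the image 4595.0000 px wide (3676 × 5/4).
7352 − 4595.0000 = 2757.0000 px of bars.
Bar area = 2757.0000 × 3676 ≈ 10134732 px.

10134732 pixels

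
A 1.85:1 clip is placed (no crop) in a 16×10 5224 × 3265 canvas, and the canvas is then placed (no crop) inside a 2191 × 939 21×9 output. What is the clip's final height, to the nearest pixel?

812 px

First fit — 1.85:1 into 5224×3265 spans the width: 5224.00 × 2823.78.
Second fit — the 16×10 canvas into 2191×939 spans the height: 1502.40 × 939.00 (×0.2876 from 5224×3265).
Applying the same ×0.2876: 2823.78 → 812.11.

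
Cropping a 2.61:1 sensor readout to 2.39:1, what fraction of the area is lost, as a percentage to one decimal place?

8.4%

The height stays; only width is cut (since 2.39:1 is narrower than 2.61:1).
Area ratio = (2.390)/(2.610) = 91.57%; the remaining 8.43% is cropped out.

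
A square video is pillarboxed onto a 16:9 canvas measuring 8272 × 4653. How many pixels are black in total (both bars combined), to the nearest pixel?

16839207 pixels

square is narrower than 16:9, so it spans the full height.
That makes the image 4653.0000 px wide (4653 × 1/1).
Leftover width: 8272 − 4653.0000 = 3619.0000 px.
Across the 4653-px span: 3619.0000 × 4653 ≈ 16839207 px.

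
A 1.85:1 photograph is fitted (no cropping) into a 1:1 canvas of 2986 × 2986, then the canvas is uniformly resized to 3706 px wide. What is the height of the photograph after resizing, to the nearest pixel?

2003 px

In the 2986×2986 frame the photograph fills the width: height = 2986 / 1.850 ≈ 1614.05 px.
Scaling 2986 → 3706 is ×1.2411, so the height becomes 1614.05 × 1.2411 ≈ 2003.24 px.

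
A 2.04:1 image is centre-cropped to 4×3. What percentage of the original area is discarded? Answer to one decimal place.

The height stays; only width is cut (since 4×3 is narrower than 2.04:1).
Area ratio = (1.333)/(2.040) = 65.36%; the remaining 34.64% is cropped out.

34.6%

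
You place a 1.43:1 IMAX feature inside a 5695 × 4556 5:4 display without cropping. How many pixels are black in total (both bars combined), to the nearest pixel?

Since 1.430 > 1.250, the feature is width-limited.
The feature is 5695 / 1.430 ≈ 3982.5175 px tall.
Leftover height: 4556 − 3982.5175 = 573.4825 px.
That's 573.4825 × 5695 ≈ 3265983 black pixels.

3265983 pixels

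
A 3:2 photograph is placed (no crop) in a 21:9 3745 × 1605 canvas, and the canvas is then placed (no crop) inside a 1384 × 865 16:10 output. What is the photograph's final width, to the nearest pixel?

890 px

First fit — 3:2 into 3745×1605 spans the height: 2407.50 × 1605.00.
The 21:9 canvas is width-limited in 1384×865, giving 1384.00 × 593.14; scale factor 0.3696.
The photograph scales with it: width 2407.50 × 0.3696 ≈ 889.71.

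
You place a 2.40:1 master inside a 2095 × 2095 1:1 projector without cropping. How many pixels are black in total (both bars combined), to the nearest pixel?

2560265 pixels

Since 2.400 > 1.000, the master is width-limited.
That makes the image 872.9167 px tall (2095 / 2.400).
Black = 2095 − 872.9167 = 1222.0833 px.
That's 1222.0833 × 2095 ≈ 2560265 black pixels.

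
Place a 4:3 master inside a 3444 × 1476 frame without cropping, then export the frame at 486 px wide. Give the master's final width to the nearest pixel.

In the 3444×1476 frame the master fills the height: width = 1476 × 4/3 ≈ 1968.00 px.
Resizing to 486 px wide multiplies everything by 0.1411: 1968.00 → 277.71 px.

278 px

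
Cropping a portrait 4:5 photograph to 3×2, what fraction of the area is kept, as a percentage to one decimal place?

3×2 is wider than portrait 4:5, so the crop keeps the full width and trims the height.
Area ratio = (0.800)/(1.500) = 53.33% retained.

53.3%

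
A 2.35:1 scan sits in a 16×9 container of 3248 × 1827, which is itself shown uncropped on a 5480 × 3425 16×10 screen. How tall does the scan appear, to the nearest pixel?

2332 px

2.35:1 in 3248×1827: fills the width, so the scan is 3248.00 × 1382.13.
The 16×9 canvas is width-limited in 5480×3425, giving 5480.00 × 3082.50; scale factor 1.6872.
So the scan's height is 1382.13 × 1.6872 ≈ 2331.91.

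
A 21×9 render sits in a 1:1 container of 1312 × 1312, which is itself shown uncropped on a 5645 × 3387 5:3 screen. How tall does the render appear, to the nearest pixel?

1452 px

Inside the 1312×1312 canvas the render is width-limited at 1312.00 × 562.29.
Second fit — the 1:1 canvas into 5645×3387 spans the height: 3387.00 × 3387.00 (×2.5816 from 1312×1312).
Applying the same ×2.5816: 562.29 → 1451.57.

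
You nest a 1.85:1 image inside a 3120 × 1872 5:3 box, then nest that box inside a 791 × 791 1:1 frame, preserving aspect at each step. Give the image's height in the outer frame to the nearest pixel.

428 px

First fit — 1.85:1 into 3120×1872 spans the width: 3120.00 × 1686.49.
The 5:3 canvas is width-limited in 791×791, giving 791.00 × 474.60; scale factor 0.2535.
Applying the same ×0.2535: 1686.49 → 427.57.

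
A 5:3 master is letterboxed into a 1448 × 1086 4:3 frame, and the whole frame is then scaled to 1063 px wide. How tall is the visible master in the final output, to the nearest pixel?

638 px

Fitted into 1448×1086, the master spans the width; its height is 1448 × 3/5 ≈ 868.80 px.
The frame scales by 1063/1448 = 0.7341; 868.80 × 0.7341 ≈ 637.80 px.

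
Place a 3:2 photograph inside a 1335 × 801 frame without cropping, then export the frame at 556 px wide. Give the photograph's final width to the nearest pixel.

500 px

In the 1335×801 frame the photograph fills the height: width = 801 × 3/2 ≈ 1201.50 px.
The frame scales by 556/1335 = 0.4165; 1201.50 × 0.4165 ≈ 500.40 px.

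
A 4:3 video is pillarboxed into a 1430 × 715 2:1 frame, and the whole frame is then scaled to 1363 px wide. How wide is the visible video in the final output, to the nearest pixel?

In the 1430×715 frame the video fills the height: width = 715 × 4/3 ≈ 953.33 px.
The frame scales by 1363/1430 = 0.9531; 953.33 × 0.9531 ≈ 908.67 px.

909 px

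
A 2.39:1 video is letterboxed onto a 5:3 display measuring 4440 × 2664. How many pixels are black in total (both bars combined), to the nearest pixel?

2.39:1 is wider than 5:3, so it spans the full width.
Content height = 4440 / 2.390 ≈ 1857.7406 px.
Black = 2664 − 1857.7406 = 806.2594 px.
Bar area = 806.2594 × 4440 ≈ 3579792 px.

3579792 pixels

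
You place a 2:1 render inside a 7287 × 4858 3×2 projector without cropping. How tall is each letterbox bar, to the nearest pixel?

607 px

2:1 is wider than 3×2, so it spans the full width.
Content height = 7287 × 1/2 ≈ 3643.50 px.
Leftover height: 4858 − 3643.50 = 1214.50 px → 607.25 each side.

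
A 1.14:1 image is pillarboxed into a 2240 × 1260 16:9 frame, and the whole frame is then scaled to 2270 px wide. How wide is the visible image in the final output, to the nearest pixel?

In the 2240×1260 frame the image fills the height: width = 1260 × 1.140 ≈ 1436.40 px.
The frame scales by 2270/2240 = 1.0134; 1436.40 × 1.0134 ≈ 1455.64 px.

1456 px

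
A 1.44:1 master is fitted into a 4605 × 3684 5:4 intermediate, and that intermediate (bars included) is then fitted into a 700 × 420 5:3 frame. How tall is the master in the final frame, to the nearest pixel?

1.44:1 in 4605×3684: fills the width, so the master is 4605.00 × 3197.92.
The 5:4 canvas is height-limited in 700×420, giving 525.00 × 420.00; scale factor 0.1140.
So the master's height is 3197.92 × 0.1140 ≈ 364.58.

365 px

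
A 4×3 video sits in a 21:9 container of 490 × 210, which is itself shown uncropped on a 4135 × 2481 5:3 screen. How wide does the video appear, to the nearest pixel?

4×3 in 490×210: fills the height, so the video is 280.00 × 210.00.
The 21:9 canvas is width-limited in 4135×2481, giving 4135.00 × 1772.14; scale factor 8.4388.
Applying the same ×8.4388: 280.00 → 2362.86.

2363 px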